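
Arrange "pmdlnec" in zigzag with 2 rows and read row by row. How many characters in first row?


Zigzag "pmdlnec" into 2 rows:
Placing characters:
  'p' => row 0
  'm' => row 1
  'd' => row 0
  'l' => row 1
  'n' => row 0
  'e' => row 1
  'c' => row 0
Rows:
  Row 0: "pdnc"
  Row 1: "mle"
First row length: 4

4


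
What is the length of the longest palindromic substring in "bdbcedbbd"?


Input: "bdbcedbbd"
Checking substrings for palindromes:
  [5:9] "dbbd" (len 4) => palindrome
  [0:3] "bdb" (len 3) => palindrome
  [6:8] "bb" (len 2) => palindrome
Longest palindromic substring: "dbbd" with length 4

4


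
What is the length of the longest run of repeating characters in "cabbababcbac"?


Input: "cabbababcbac"
Scanning for longest run:
  Position 1 ('a'): new char, reset run to 1
  Position 2 ('b'): new char, reset run to 1
  Position 3 ('b'): continues run of 'b', length=2
  Position 4 ('a'): new char, reset run to 1
  Position 5 ('b'): new char, reset run to 1
  Position 6 ('a'): new char, reset run to 1
  Position 7 ('b'): new char, reset run to 1
  Position 8 ('c'): new char, reset run to 1
  Position 9 ('b'): new char, reset run to 1
  Position 10 ('a'): new char, reset run to 1
  Position 11 ('c'): new char, reset run to 1
Longest run: 'b' with length 2

2


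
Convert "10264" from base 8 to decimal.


Input: "10264" in base 8
Positional expansion:
  Digit '1' (value 1) x 8^4 = 4096
  Digit '0' (value 0) x 8^3 = 0
  Digit '2' (value 2) x 8^2 = 128
  Digit '6' (value 6) x 8^1 = 48
  Digit '4' (value 4) x 8^0 = 4
Sum = 4276

4276


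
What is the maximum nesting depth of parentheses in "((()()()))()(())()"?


Input: "((()()()))()(())()"
Tracking depth:
  Position 0 '(': depth becomes 1
  Position 1 '(': depth becomes 2
  Position 2 '(': depth becomes 3
  Position 3 ')': depth becomes 2
  Position 4 '(': depth becomes 3
  Position 5 ')': depth becomes 2
  Position 6 '(': depth becomes 3
  Position 7 ')': depth becomes 2
  Position 8 ')': depth becomes 1
  Position 9 ')': depth becomes 0
  Position 10 '(': depth becomes 1
  Position 11 ')': depth becomes 0
  Position 12 '(': depth becomes 1
  Position 13 '(': depth becomes 2
  Position 14 ')': depth becomes 1
  Position 15 ')': depth becomes 0
  Position 16 '(': depth becomes 1
  Position 17 ')': depth becomes 0
Maximum depth reached: 3

3


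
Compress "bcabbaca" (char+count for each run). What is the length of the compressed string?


Input: bcabbaca
Runs:
  'b' x 1 => "b1"
  'c' x 1 => "c1"
  'a' x 1 => "a1"
  'b' x 2 => "b2"
  'a' x 1 => "a1"
  'c' x 1 => "c1"
  'a' x 1 => "a1"
Compressed: "b1c1a1b2a1c1a1"
Compressed length: 14

14


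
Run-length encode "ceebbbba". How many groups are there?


Input: ceebbbba
Scanning for consecutive runs:
  Group 1: 'c' x 1 (positions 0-0)
  Group 2: 'e' x 2 (positions 1-2)
  Group 3: 'b' x 4 (positions 3-6)
  Group 4: 'a' x 1 (positions 7-7)
Total groups: 4

4


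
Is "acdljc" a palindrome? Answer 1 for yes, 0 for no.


Input: acdljc
Reversed: cjldca
  Compare pos 0 ('a') with pos 5 ('c'): MISMATCH
  Compare pos 1 ('c') with pos 4 ('j'): MISMATCH
  Compare pos 2 ('d') with pos 3 ('l'): MISMATCH
Result: not a palindrome

0


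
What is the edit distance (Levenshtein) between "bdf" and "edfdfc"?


Computing edit distance: "bdf" -> "edfdfc"
DP table:
           e    d    f    d    f    c
      0    1    2    3    4    5    6
  b   1    1    2    3    4    5    6
  d   2    2    1    2    3    4    5
  f   3    3    2    1    2    3    4
Edit distance = dp[3][6] = 4

4


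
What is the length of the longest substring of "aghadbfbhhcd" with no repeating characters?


Input: "aghadbfbhhcd"
Sliding window (track last position of each char):
  Position 0 ('a'): window [0,0] length 1 -- new best
  Position 1 ('g'): window [0,1] length 2 -- new best
  Position 2 ('h'): window [0,2] length 3 -- new best
  Position 3 ('a'): repeat (last at 0), move window start to 1
  Position 3 ('a'): window [1,3] length 3
  Position 4 ('d'): window [1,4] length 4 -- new best
  Position 5 ('b'): window [1,5] length 5 -- new best
  Position 6 ('f'): window [1,6] length 6 -- new best
  Position 7 ('b'): repeat (last at 5), move window start to 6
  Position 7 ('b'): window [6,7] length 2
  Position 8 ('h'): window [6,8] length 3
  Position 9 ('h'): repeat (last at 8), move window start to 9
  Position 9 ('h'): window [9,9] length 1
  Position 10 ('c'): window [9,10] length 2
  Position 11 ('d'): window [9,11] length 3
Longest substring with no repeats: "ghadbf" with length 6

6


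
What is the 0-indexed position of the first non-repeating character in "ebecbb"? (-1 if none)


Input: ebecbb
Character frequencies:
  'b': 3
  'c': 1
  'e': 2
Scanning left to right for freq == 1:
  Position 0 ('e'): freq=2, skip
  Position 1 ('b'): freq=3, skip
  Position 2 ('e'): freq=2, skip
  Position 3 ('c'): unique! => answer = 3

3


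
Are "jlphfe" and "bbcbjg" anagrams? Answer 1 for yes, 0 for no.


Strings: "jlphfe", "bbcbjg"
Sorted first:  efhjlp
Sorted second: bbbcgj
Differ at position 0: 'e' vs 'b' => not anagrams

0


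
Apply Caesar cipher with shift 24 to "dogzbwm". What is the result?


Caesar cipher: shift "dogzbwm" by 24
  'd' (pos 3) + 24 = pos 1 = 'b'
  'o' (pos 14) + 24 = pos 12 = 'm'
  'g' (pos 6) + 24 = pos 4 = 'e'
  'z' (pos 25) + 24 = pos 23 = 'x'
  'b' (pos 1) + 24 = pos 25 = 'z'
  'w' (pos 22) + 24 = pos 20 = 'u'
  'm' (pos 12) + 24 = pos 10 = 'k'
Result: bmexzuk

bmexzuk


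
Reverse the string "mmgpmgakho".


Input: mmgpmgakho
Reading characters right to left:
  Position 9: 'o'
  Position 8: 'h'
  Position 7: 'k'
  Position 6: 'a'
  Position 5: 'g'
  Position 4: 'm'
  Position 3: 'p'
  Position 2: 'g'
  Position 1: 'm'
  Position 0: 'm'
Reversed: ohkagmpgmm

ohkagmpgmm


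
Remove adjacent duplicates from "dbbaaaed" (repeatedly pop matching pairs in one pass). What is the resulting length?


Input: dbbaaaed
Stack-based adjacent duplicate removal:
  Read 'd': push. Stack: d
  Read 'b': push. Stack: db
  Read 'b': matches stack top 'b' => pop. Stack: d
  Read 'a': push. Stack: da
  Read 'a': matches stack top 'a' => pop. Stack: d
  Read 'a': push. Stack: da
  Read 'e': push. Stack: dae
  Read 'd': push. Stack: daed
Final stack: "daed" (length 4)

4


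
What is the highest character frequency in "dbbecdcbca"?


Input: dbbecdcbca
Character counts:
  'a': 1
  'b': 3
  'c': 3
  'd': 2
  'e': 1
Maximum frequency: 3

3


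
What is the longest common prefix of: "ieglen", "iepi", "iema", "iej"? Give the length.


Words: ieglen, iepi, iema, iej
  Position 0: all 'i' => match
  Position 1: all 'e' => match
  Position 2: ('g', 'p', 'm', 'j') => mismatch, stop
LCP = "ie" (length 2)

2


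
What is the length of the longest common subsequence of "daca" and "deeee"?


LCS of "daca" and "deeee"
DP table:
           d    e    e    e    e
      0    0    0    0    0    0
  d   0    1    1    1    1    1
  a   0    1    1    1    1    1
  c   0    1    1    1    1    1
  a   0    1    1    1    1    1
LCS length = dp[4][5] = 1

1


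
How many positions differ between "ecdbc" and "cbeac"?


Comparing "ecdbc" and "cbeac" position by position:
  Position 0: 'e' vs 'c' => DIFFER
  Position 1: 'c' vs 'b' => DIFFER
  Position 2: 'd' vs 'e' => DIFFER
  Position 3: 'b' vs 'a' => DIFFER
  Position 4: 'c' vs 'c' => same
Positions that differ: 4

4


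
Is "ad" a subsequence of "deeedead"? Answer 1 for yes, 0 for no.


Check if "ad" is a subsequence of "deeedead"
Greedy scan:
  Position 0 ('d'): no match needed
  Position 1 ('e'): no match needed
  Position 2 ('e'): no match needed
  Position 3 ('e'): no match needed
  Position 4 ('d'): no match needed
  Position 5 ('e'): no match needed
  Position 6 ('a'): matches sub[0] = 'a'
  Position 7 ('d'): matches sub[1] = 'd'
All 2 characters matched => is a subsequence

1


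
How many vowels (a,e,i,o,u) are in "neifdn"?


Input: neifdn
Checking each character:
  'n' at position 0: consonant
  'e' at position 1: vowel (running total: 1)
  'i' at position 2: vowel (running total: 2)
  'f' at position 3: consonant
  'd' at position 4: consonant
  'n' at position 5: consonant
Total vowels: 2

2


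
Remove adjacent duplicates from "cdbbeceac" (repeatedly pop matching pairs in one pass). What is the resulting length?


Input: cdbbeceac
Stack-based adjacent duplicate removal:
  Read 'c': push. Stack: c
  Read 'd': push. Stack: cd
  Read 'b': push. Stack: cdb
  Read 'b': matches stack top 'b' => pop. Stack: cd
  Read 'e': push. Stack: cde
  Read 'c': push. Stack: cdec
  Read 'e': push. Stack: cdece
  Read 'a': push. Stack: cdecea
  Read 'c': push. Stack: cdeceac
Final stack: "cdeceac" (length 7)

7


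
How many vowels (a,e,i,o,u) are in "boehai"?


Input: boehai
Checking each character:
  'b' at position 0: consonant
  'o' at position 1: vowel (running total: 1)
  'e' at position 2: vowel (running total: 2)
  'h' at position 3: consonant
  'a' at position 4: vowel (running total: 3)
  'i' at position 5: vowel (running total: 4)
Total vowels: 4

4


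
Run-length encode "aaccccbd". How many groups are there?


Input: aaccccbd
Scanning for consecutive runs:
  Group 1: 'a' x 2 (positions 0-1)
  Group 2: 'c' x 4 (positions 2-5)
  Group 3: 'b' x 1 (positions 6-6)
  Group 4: 'd' x 1 (positions 7-7)
Total groups: 4

4


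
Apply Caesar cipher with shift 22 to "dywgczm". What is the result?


Caesar cipher: shift "dywgczm" by 22
  'd' (pos 3) + 22 = pos 25 = 'z'
  'y' (pos 24) + 22 = pos 20 = 'u'
  'w' (pos 22) + 22 = pos 18 = 's'
  'g' (pos 6) + 22 = pos 2 = 'c'
  'c' (pos 2) + 22 = pos 24 = 'y'
  'z' (pos 25) + 22 = pos 21 = 'v'
  'm' (pos 12) + 22 = pos 8 = 'i'
Result: zuscyvi

zuscyvi


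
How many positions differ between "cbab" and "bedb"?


Comparing "cbab" and "bedb" position by position:
  Position 0: 'c' vs 'b' => DIFFER
  Position 1: 'b' vs 'e' => DIFFER
  Position 2: 'a' vs 'd' => DIFFER
  Position 3: 'b' vs 'b' => same
Positions that differ: 3

3


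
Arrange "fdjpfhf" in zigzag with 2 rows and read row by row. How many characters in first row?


Zigzag "fdjpfhf" into 2 rows:
Placing characters:
  'f' => row 0
  'd' => row 1
  'j' => row 0
  'p' => row 1
  'f' => row 0
  'h' => row 1
  'f' => row 0
Rows:
  Row 0: "fjff"
  Row 1: "dph"
First row length: 4

4


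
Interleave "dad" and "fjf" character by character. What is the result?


Interleaving "dad" and "fjf":
  Position 0: 'd' from first, 'f' from second => "df"
  Position 1: 'a' from first, 'j' from second => "aj"
  Position 2: 'd' from first, 'f' from second => "df"
Result: dfajdf

dfajdf


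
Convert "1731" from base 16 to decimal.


Input: "1731" in base 16
Positional expansion:
  Digit '1' (value 1) x 16^3 = 4096
  Digit '7' (value 7) x 16^2 = 1792
  Digit '3' (value 3) x 16^1 = 48
  Digit '1' (value 1) x 16^0 = 1
Sum = 5937

5937


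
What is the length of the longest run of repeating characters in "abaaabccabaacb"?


Input: "abaaabccabaacb"
Scanning for longest run:
  Position 1 ('b'): new char, reset run to 1
  Position 2 ('a'): new char, reset run to 1
  Position 3 ('a'): continues run of 'a', length=2
  Position 4 ('a'): continues run of 'a', length=3
  Position 5 ('b'): new char, reset run to 1
  Position 6 ('c'): new char, reset run to 1
  Position 7 ('c'): continues run of 'c', length=2
  Position 8 ('a'): new char, reset run to 1
  Position 9 ('b'): new char, reset run to 1
  Position 10 ('a'): new char, reset run to 1
  Position 11 ('a'): continues run of 'a', length=2
  Position 12 ('c'): new char, reset run to 1
  Position 13 ('b'): new char, reset run to 1
Longest run: 'a' with length 3

3


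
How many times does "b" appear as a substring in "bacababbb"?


Searching for "b" in "bacababbb"
Scanning each position:
  Position 0: "b" => MATCH
  Position 1: "a" => no
  Position 2: "c" => no
  Position 3: "a" => no
  Position 4: "b" => MATCH
  Position 5: "a" => no
  Position 6: "b" => MATCH
  Position 7: "b" => MATCH
  Position 8: "b" => MATCH
Total occurrences: 5

5


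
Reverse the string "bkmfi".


Input: bkmfi
Reading characters right to left:
  Position 4: 'i'
  Position 3: 'f'
  Position 2: 'm'
  Position 1: 'k'
  Position 0: 'b'
Reversed: ifmkb

ifmkb


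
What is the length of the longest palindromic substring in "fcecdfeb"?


Input: "fcecdfeb"
Checking substrings for palindromes:
  [1:4] "cec" (len 3) => palindrome
Longest palindromic substring: "cec" with length 3

3


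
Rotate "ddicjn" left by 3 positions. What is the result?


Input: "ddicjn", rotate left by 3
First 3 characters: "ddi"
Remaining characters: "cjn"
Concatenate remaining + first: "cjn" + "ddi" = "cjnddi"

cjnddi


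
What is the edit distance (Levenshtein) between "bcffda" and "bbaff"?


Computing edit distance: "bcffda" -> "bbaff"
DP table:
           b    b    a    f    f
      0    1    2    3    4    5
  b   1    0    1    2    3    4
  c   2    1    1    2    3    4
  f   3    2    2    2    2    3
  f   4    3    3    3    2    2
  d   5    4    4    4    3    3
  a   6    5    5    4    4    4
Edit distance = dp[6][5] = 4

4


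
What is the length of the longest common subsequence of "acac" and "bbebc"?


LCS of "acac" and "bbebc"
DP table:
           b    b    e    b    c
      0    0    0    0    0    0
  a   0    0    0    0    0    0
  c   0    0    0    0    0    1
  a   0    0    0    0    0    1
  c   0    0    0    0    0    1
LCS length = dp[4][5] = 1

1


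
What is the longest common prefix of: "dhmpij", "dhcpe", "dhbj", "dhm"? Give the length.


Words: dhmpij, dhcpe, dhbj, dhm
  Position 0: all 'd' => match
  Position 1: all 'h' => match
  Position 2: ('m', 'c', 'b', 'm') => mismatch, stop
LCP = "dh" (length 2)

2


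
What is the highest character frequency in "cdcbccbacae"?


Input: cdcbccbacae
Character counts:
  'a': 2
  'b': 2
  'c': 5
  'd': 1
  'e': 1
Maximum frequency: 5

5


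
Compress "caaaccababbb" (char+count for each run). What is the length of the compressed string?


Input: caaaccababbb
Runs:
  'c' x 1 => "c1"
  'a' x 3 => "a3"
  'c' x 2 => "c2"
  'a' x 1 => "a1"
  'b' x 1 => "b1"
  'a' x 1 => "a1"
  'b' x 3 => "b3"
Compressed: "c1a3c2a1b1a1b3"
Compressed length: 14

14


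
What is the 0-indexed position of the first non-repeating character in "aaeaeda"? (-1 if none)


Input: aaeaeda
Character frequencies:
  'a': 4
  'd': 1
  'e': 2
Scanning left to right for freq == 1:
  Position 0 ('a'): freq=4, skip
  Position 1 ('a'): freq=4, skip
  Position 2 ('e'): freq=2, skip
  Position 3 ('a'): freq=4, skip
  Position 4 ('e'): freq=2, skip
  Position 5 ('d'): unique! => answer = 5

5


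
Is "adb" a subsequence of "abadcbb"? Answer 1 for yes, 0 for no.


Check if "adb" is a subsequence of "abadcbb"
Greedy scan:
  Position 0 ('a'): matches sub[0] = 'a'
  Position 1 ('b'): no match needed
  Position 2 ('a'): no match needed
  Position 3 ('d'): matches sub[1] = 'd'
  Position 4 ('c'): no match needed
  Position 5 ('b'): matches sub[2] = 'b'
  Position 6 ('b'): no match needed
All 3 characters matched => is a subsequence

1


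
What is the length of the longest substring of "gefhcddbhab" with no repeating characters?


Input: "gefhcddbhab"
Sliding window (track last position of each char):
  Position 0 ('g'): window [0,0] length 1 -- new best
  Position 1 ('e'): window [0,1] length 2 -- new best
  Position 2 ('f'): window [0,2] length 3 -- new best
  Position 3 ('h'): window [0,3] length 4 -- new best
  Position 4 ('c'): window [0,4] length 5 -- new best
  Position 5 ('d'): window [0,5] length 6 -- new best
  Position 6 ('d'): repeat (last at 5), move window start to 6
  Position 6 ('d'): window [6,6] length 1
  Position 7 ('b'): window [6,7] length 2
  Position 8 ('h'): window [6,8] length 3
  Position 9 ('a'): window [6,9] length 4
  Position 10 ('b'): repeat (last at 7), move window start to 8
  Position 10 ('b'): window [8,10] length 3
Longest substring with no repeats: "gefhcd" with length 6

6


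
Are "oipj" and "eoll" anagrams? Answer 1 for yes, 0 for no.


Strings: "oipj", "eoll"
Sorted first:  ijop
Sorted second: ello
Differ at position 0: 'i' vs 'e' => not anagrams

0


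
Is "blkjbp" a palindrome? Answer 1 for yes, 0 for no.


Input: blkjbp
Reversed: pbjklb
  Compare pos 0 ('b') with pos 5 ('p'): MISMATCH
  Compare pos 1 ('l') with pos 4 ('b'): MISMATCH
  Compare pos 2 ('k') with pos 3 ('j'): MISMATCH
Result: not a palindrome

0


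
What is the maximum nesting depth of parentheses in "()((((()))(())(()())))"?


Input: "()((((()))(())(()())))"
Tracking depth:
  Position 0 '(': depth becomes 1
  Position 1 ')': depth becomes 0
  Position 2 '(': depth becomes 1
  Position 3 '(': depth becomes 2
  Position 4 '(': depth becomes 3
  Position 5 '(': depth becomes 4
  Position 6 '(': depth becomes 5
  Position 7 ')': depth becomes 4
  Position 8 ')': depth becomes 3
  Position 9 ')': depth becomes 2
  Position 10 '(': depth becomes 3
  Position 11 '(': depth becomes 4
  Position 12 ')': depth becomes 3
  Position 13 ')': depth becomes 2
  Position 14 '(': depth becomes 3
  Position 15 '(': depth becomes 4
  Position 16 ')': depth becomes 3
  Position 17 '(': depth becomes 4
  Position 18 ')': depth becomes 3
  Position 19 ')': depth becomes 2
  Position 20 ')': depth becomes 1
  Position 21 ')': depth becomes 0
Maximum depth reached: 5

5


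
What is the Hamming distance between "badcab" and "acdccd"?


Comparing "badcab" and "acdccd" position by position:
  Position 0: 'b' vs 'a' => differ
  Position 1: 'a' vs 'c' => differ
  Position 2: 'd' vs 'd' => same
  Position 3: 'c' vs 'c' => same
  Position 4: 'a' vs 'c' => differ
  Position 5: 'b' vs 'd' => differ
Total differences (Hamming distance): 4

4


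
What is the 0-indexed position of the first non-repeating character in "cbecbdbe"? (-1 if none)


Input: cbecbdbe
Character frequencies:
  'b': 3
  'c': 2
  'd': 1
  'e': 2
Scanning left to right for freq == 1:
  Position 0 ('c'): freq=2, skip
  Position 1 ('b'): freq=3, skip
  Position 2 ('e'): freq=2, skip
  Position 3 ('c'): freq=2, skip
  Position 4 ('b'): freq=3, skip
  Position 5 ('d'): unique! => answer = 5

5


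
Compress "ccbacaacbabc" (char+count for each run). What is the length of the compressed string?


Input: ccbacaacbabc
Runs:
  'c' x 2 => "c2"
  'b' x 1 => "b1"
  'a' x 1 => "a1"
  'c' x 1 => "c1"
  'a' x 2 => "a2"
  'c' x 1 => "c1"
  'b' x 1 => "b1"
  'a' x 1 => "a1"
  'b' x 1 => "b1"
  'c' x 1 => "c1"
Compressed: "c2b1a1c1a2c1b1a1b1c1"
Compressed length: 20

20


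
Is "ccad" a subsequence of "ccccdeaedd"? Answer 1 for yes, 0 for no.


Check if "ccad" is a subsequence of "ccccdeaedd"
Greedy scan:
  Position 0 ('c'): matches sub[0] = 'c'
  Position 1 ('c'): matches sub[1] = 'c'
  Position 2 ('c'): no match needed
  Position 3 ('c'): no match needed
  Position 4 ('d'): no match needed
  Position 5 ('e'): no match needed
  Position 6 ('a'): matches sub[2] = 'a'
  Position 7 ('e'): no match needed
  Position 8 ('d'): matches sub[3] = 'd'
  Position 9 ('d'): no match needed
All 4 characters matched => is a subsequence

1


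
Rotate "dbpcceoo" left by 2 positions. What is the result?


Input: "dbpcceoo", rotate left by 2
First 2 characters: "db"
Remaining characters: "pcceoo"
Concatenate remaining + first: "pcceoo" + "db" = "pcceoodb"

pcceoodb


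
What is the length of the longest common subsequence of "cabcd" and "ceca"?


LCS of "cabcd" and "ceca"
DP table:
           c    e    c    a
      0    0    0    0    0
  c   0    1    1    1    1
  a   0    1    1    1    2
  b   0    1    1    1    2
  c   0    1    1    2    2
  d   0    1    1    2    2
LCS length = dp[5][4] = 2

2


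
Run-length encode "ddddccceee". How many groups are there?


Input: ddddccceee
Scanning for consecutive runs:
  Group 1: 'd' x 4 (positions 0-3)
  Group 2: 'c' x 3 (positions 4-6)
  Group 3: 'e' x 3 (positions 7-9)
Total groups: 3

3


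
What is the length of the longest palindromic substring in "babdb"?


Input: "babdb"
Checking substrings for palindromes:
  [0:3] "bab" (len 3) => palindrome
  [2:5] "bdb" (len 3) => palindrome
Longest palindromic substring: "bab" with length 3

3


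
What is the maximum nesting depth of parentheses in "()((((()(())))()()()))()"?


Input: "()((((()(())))()()()))()"
Tracking depth:
  Position 0 '(': depth becomes 1
  Position 1 ')': depth becomes 0
  Position 2 '(': depth becomes 1
  Position 3 '(': depth becomes 2
  Position 4 '(': depth becomes 3
  Position 5 '(': depth becomes 4
  Position 6 '(': depth becomes 5
  Position 7 ')': depth becomes 4
  Position 8 '(': depth becomes 5
  Position 9 '(': depth becomes 6
  Position 10 ')': depth becomes 5
  Position 11 ')': depth becomes 4
  Position 12 ')': depth becomes 3
  Position 13 ')': depth becomes 2
  Position 14 '(': depth becomes 3
  Position 15 ')': depth becomes 2
  Position 16 '(': depth becomes 3
  Position 17 ')': depth becomes 2
  Position 18 '(': depth becomes 3
  Position 19 ')': depth becomes 2
  Position 20 ')': depth becomes 1
  Position 21 ')': depth becomes 0
  Position 22 '(': depth becomes 1
  Position 23 ')': depth becomes 0
Maximum depth reached: 6

6


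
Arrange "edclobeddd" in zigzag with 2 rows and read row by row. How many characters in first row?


Zigzag "edclobeddd" into 2 rows:
Placing characters:
  'e' => row 0
  'd' => row 1
  'c' => row 0
  'l' => row 1
  'o' => row 0
  'b' => row 1
  'e' => row 0
  'd' => row 1
  'd' => row 0
  'd' => row 1
Rows:
  Row 0: "ecoed"
  Row 1: "dlbdd"
First row length: 5

5


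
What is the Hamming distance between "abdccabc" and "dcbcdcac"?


Comparing "abdccabc" and "dcbcdcac" position by position:
  Position 0: 'a' vs 'd' => differ
  Position 1: 'b' vs 'c' => differ
  Position 2: 'd' vs 'b' => differ
  Position 3: 'c' vs 'c' => same
  Position 4: 'c' vs 'd' => differ
  Position 5: 'a' vs 'c' => differ
  Position 6: 'b' vs 'a' => differ
  Position 7: 'c' vs 'c' => same
Total differences (Hamming distance): 6

6


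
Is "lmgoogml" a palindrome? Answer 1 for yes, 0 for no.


Input: lmgoogml
Reversed: lmgoogml
  Compare pos 0 ('l') with pos 7 ('l'): match
  Compare pos 1 ('m') with pos 6 ('m'): match
  Compare pos 2 ('g') with pos 5 ('g'): match
  Compare pos 3 ('o') with pos 4 ('o'): match
Result: palindrome

1


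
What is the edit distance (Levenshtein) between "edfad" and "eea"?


Computing edit distance: "edfad" -> "eea"
DP table:
           e    e    a
      0    1    2    3
  e   1    0    1    2
  d   2    1    1    2
  f   3    2    2    2
  a   4    3    3    2
  d   5    4    4    3
Edit distance = dp[5][3] = 3

3


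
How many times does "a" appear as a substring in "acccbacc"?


Searching for "a" in "acccbacc"
Scanning each position:
  Position 0: "a" => MATCH
  Position 1: "c" => no
  Position 2: "c" => no
  Position 3: "c" => no
  Position 4: "b" => no
  Position 5: "a" => MATCH
  Position 6: "c" => no
  Position 7: "c" => no
Total occurrences: 2

2


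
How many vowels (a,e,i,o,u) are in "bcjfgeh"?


Input: bcjfgeh
Checking each character:
  'b' at position 0: consonant
  'c' at position 1: consonant
  'j' at position 2: consonant
  'f' at position 3: consonant
  'g' at position 4: consonant
  'e' at position 5: vowel (running total: 1)
  'h' at position 6: consonant
Total vowels: 1

1


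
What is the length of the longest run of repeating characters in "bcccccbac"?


Input: "bcccccbac"
Scanning for longest run:
  Position 1 ('c'): new char, reset run to 1
  Position 2 ('c'): continues run of 'c', length=2
  Position 3 ('c'): continues run of 'c', length=3
  Position 4 ('c'): continues run of 'c', length=4
  Position 5 ('c'): continues run of 'c', length=5
  Position 6 ('b'): new char, reset run to 1
  Position 7 ('a'): new char, reset run to 1
  Position 8 ('c'): new char, reset run to 1
Longest run: 'c' with length 5

5


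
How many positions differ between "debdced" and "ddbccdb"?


Comparing "debdced" and "ddbccdb" position by position:
  Position 0: 'd' vs 'd' => same
  Position 1: 'e' vs 'd' => DIFFER
  Position 2: 'b' vs 'b' => same
  Position 3: 'd' vs 'c' => DIFFER
  Position 4: 'c' vs 'c' => same
  Position 5: 'e' vs 'd' => DIFFER
  Position 6: 'd' vs 'b' => DIFFER
Positions that differ: 4

4


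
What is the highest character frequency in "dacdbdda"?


Input: dacdbdda
Character counts:
  'a': 2
  'b': 1
  'c': 1
  'd': 4
Maximum frequency: 4

4


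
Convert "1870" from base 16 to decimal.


Input: "1870" in base 16
Positional expansion:
  Digit '1' (value 1) x 16^3 = 4096
  Digit '8' (value 8) x 16^2 = 2048
  Digit '7' (value 7) x 16^1 = 112
  Digit '0' (value 0) x 16^0 = 0
Sum = 6256

6256


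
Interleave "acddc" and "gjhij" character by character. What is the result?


Interleaving "acddc" and "gjhij":
  Position 0: 'a' from first, 'g' from second => "ag"
  Position 1: 'c' from first, 'j' from second => "cj"
  Position 2: 'd' from first, 'h' from second => "dh"
  Position 3: 'd' from first, 'i' from second => "di"
  Position 4: 'c' from first, 'j' from second => "cj"
Result: agcjdhdicj

agcjdhdicj


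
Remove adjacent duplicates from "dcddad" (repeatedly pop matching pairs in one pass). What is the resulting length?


Input: dcddad
Stack-based adjacent duplicate removal:
  Read 'd': push. Stack: d
  Read 'c': push. Stack: dc
  Read 'd': push. Stack: dcd
  Read 'd': matches stack top 'd' => pop. Stack: dc
  Read 'a': push. Stack: dca
  Read 'd': push. Stack: dcad
Final stack: "dcad" (length 4)

4


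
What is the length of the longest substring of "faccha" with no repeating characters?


Input: "faccha"
Sliding window (track last position of each char):
  Position 0 ('f'): window [0,0] length 1 -- new best
  Position 1 ('a'): window [0,1] length 2 -- new best
  Position 2 ('c'): window [0,2] length 3 -- new best
  Position 3 ('c'): repeat (last at 2), move window start to 3
  Position 3 ('c'): window [3,3] length 1
  Position 4 ('h'): window [3,4] length 2
  Position 5 ('a'): window [3,5] length 3
Longest substring with no repeats: "fac" with length 3

3


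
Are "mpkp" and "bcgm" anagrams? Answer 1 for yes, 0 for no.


Strings: "mpkp", "bcgm"
Sorted first:  kmpp
Sorted second: bcgm
Differ at position 0: 'k' vs 'b' => not anagrams

0


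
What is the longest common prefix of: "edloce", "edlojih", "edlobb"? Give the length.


Words: edloce, edlojih, edlobb
  Position 0: all 'e' => match
  Position 1: all 'd' => match
  Position 2: all 'l' => match
  Position 3: all 'o' => match
  Position 4: ('c', 'j', 'b') => mismatch, stop
LCP = "edlo" (length 4)

4


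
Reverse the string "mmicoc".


Input: mmicoc
Reading characters right to left:
  Position 5: 'c'
  Position 4: 'o'
  Position 3: 'c'
  Position 2: 'i'
  Position 1: 'm'
  Position 0: 'm'
Reversed: cocimm

cocimm


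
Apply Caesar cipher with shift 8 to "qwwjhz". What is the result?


Caesar cipher: shift "qwwjhz" by 8
  'q' (pos 16) + 8 = pos 24 = 'y'
  'w' (pos 22) + 8 = pos 4 = 'e'
  'w' (pos 22) + 8 = pos 4 = 'e'
  'j' (pos 9) + 8 = pos 17 = 'r'
  'h' (pos 7) + 8 = pos 15 = 'p'
  'z' (pos 25) + 8 = pos 7 = 'h'
Result: yeerph

yeerph


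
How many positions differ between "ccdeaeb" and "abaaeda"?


Comparing "ccdeaeb" and "abaaeda" position by position:
  Position 0: 'c' vs 'a' => DIFFER
  Position 1: 'c' vs 'b' => DIFFER
  Position 2: 'd' vs 'a' => DIFFER
  Position 3: 'e' vs 'a' => DIFFER
  Position 4: 'a' vs 'e' => DIFFER
  Position 5: 'e' vs 'd' => DIFFER
  Position 6: 'b' vs 'a' => DIFFER
Positions that differ: 7

7


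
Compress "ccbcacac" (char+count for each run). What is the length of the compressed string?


Input: ccbcacac
Runs:
  'c' x 2 => "c2"
  'b' x 1 => "b1"
  'c' x 1 => "c1"
  'a' x 1 => "a1"
  'c' x 1 => "c1"
  'a' x 1 => "a1"
  'c' x 1 => "c1"
Compressed: "c2b1c1a1c1a1c1"
Compressed length: 14

14


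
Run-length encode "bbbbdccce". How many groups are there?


Input: bbbbdccce
Scanning for consecutive runs:
  Group 1: 'b' x 4 (positions 0-3)
  Group 2: 'd' x 1 (positions 4-4)
  Group 3: 'c' x 3 (positions 5-7)
  Group 4: 'e' x 1 (positions 8-8)
Total groups: 4

4


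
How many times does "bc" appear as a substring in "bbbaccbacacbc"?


Searching for "bc" in "bbbaccbacacbc"
Scanning each position:
  Position 0: "bb" => no
  Position 1: "bb" => no
  Position 2: "ba" => no
  Position 3: "ac" => no
  Position 4: "cc" => no
  Position 5: "cb" => no
  Position 6: "ba" => no
  Position 7: "ac" => no
  Position 8: "ca" => no
  Position 9: "ac" => no
  Position 10: "cb" => no
  Position 11: "bc" => MATCH
Total occurrences: 1

1


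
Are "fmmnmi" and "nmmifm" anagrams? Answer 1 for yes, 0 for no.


Strings: "fmmnmi", "nmmifm"
Sorted first:  fimmmn
Sorted second: fimmmn
Sorted forms match => anagrams

1


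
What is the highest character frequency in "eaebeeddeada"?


Input: eaebeeddeada
Character counts:
  'a': 3
  'b': 1
  'd': 3
  'e': 5
Maximum frequency: 5

5


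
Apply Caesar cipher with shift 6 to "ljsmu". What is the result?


Caesar cipher: shift "ljsmu" by 6
  'l' (pos 11) + 6 = pos 17 = 'r'
  'j' (pos 9) + 6 = pos 15 = 'p'
  's' (pos 18) + 6 = pos 24 = 'y'
  'm' (pos 12) + 6 = pos 18 = 's'
  'u' (pos 20) + 6 = pos 0 = 'a'
Result: rpysa

rpysa


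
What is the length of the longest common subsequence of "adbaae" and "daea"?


LCS of "adbaae" and "daea"
DP table:
           d    a    e    a
      0    0    0    0    0
  a   0    0    1    1    1
  d   0    1    1    1    1
  b   0    1    1    1    1
  a   0    1    2    2    2
  a   0    1    2    2    3
  e   0    1    2    3    3
LCS length = dp[6][4] = 3

3


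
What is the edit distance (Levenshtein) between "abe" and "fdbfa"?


Computing edit distance: "abe" -> "fdbfa"
DP table:
           f    d    b    f    a
      0    1    2    3    4    5
  a   1    1    2    3    4    4
  b   2    2    2    2    3    4
  e   3    3    3    3    3    4
Edit distance = dp[3][5] = 4

4


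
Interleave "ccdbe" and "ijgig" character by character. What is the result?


Interleaving "ccdbe" and "ijgig":
  Position 0: 'c' from first, 'i' from second => "ci"
  Position 1: 'c' from first, 'j' from second => "cj"
  Position 2: 'd' from first, 'g' from second => "dg"
  Position 3: 'b' from first, 'i' from second => "bi"
  Position 4: 'e' from first, 'g' from second => "eg"
Result: cicjdgbieg

cicjdgbieg


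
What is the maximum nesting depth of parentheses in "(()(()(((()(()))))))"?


Input: "(()(()(((()(()))))))"
Tracking depth:
  Position 0 '(': depth becomes 1
  Position 1 '(': depth becomes 2
  Position 2 ')': depth becomes 1
  Position 3 '(': depth becomes 2
  Position 4 '(': depth becomes 3
  Position 5 ')': depth becomes 2
  Position 6 '(': depth becomes 3
  Position 7 '(': depth becomes 4
  Position 8 '(': depth becomes 5
  Position 9 '(': depth becomes 6
  Position 10 ')': depth becomes 5
  Position 11 '(': depth becomes 6
  Position 12 '(': depth becomes 7
  Position 13 ')': depth becomes 6
  Position 14 ')': depth becomes 5
  Position 15 ')': depth becomes 4
  Position 16 ')': depth becomes 3
  Position 17 ')': depth becomes 2
  Position 18 ')': depth becomes 1
  Position 19 ')': depth becomes 0
Maximum depth reached: 7

7


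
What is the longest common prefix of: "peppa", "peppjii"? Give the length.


Words: peppa, peppjii
  Position 0: all 'p' => match
  Position 1: all 'e' => match
  Position 2: all 'p' => match
  Position 3: all 'p' => match
  Position 4: ('a', 'j') => mismatch, stop
LCP = "pepp" (length 4)

4


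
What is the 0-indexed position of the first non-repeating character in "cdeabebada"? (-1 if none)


Input: cdeabebada
Character frequencies:
  'a': 3
  'b': 2
  'c': 1
  'd': 2
  'e': 2
Scanning left to right for freq == 1:
  Position 0 ('c'): unique! => answer = 0

0


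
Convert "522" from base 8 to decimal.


Input: "522" in base 8
Positional expansion:
  Digit '5' (value 5) x 8^2 = 320
  Digit '2' (value 2) x 8^1 = 16
  Digit '2' (value 2) x 8^0 = 2
Sum = 338

338


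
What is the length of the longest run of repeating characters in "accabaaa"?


Input: "accabaaa"
Scanning for longest run:
  Position 1 ('c'): new char, reset run to 1
  Position 2 ('c'): continues run of 'c', length=2
  Position 3 ('a'): new char, reset run to 1
  Position 4 ('b'): new char, reset run to 1
  Position 5 ('a'): new char, reset run to 1
  Position 6 ('a'): continues run of 'a', length=2
  Position 7 ('a'): continues run of 'a', length=3
Longest run: 'a' with length 3

3


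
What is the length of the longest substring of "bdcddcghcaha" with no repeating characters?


Input: "bdcddcghcaha"
Sliding window (track last position of each char):
  Position 0 ('b'): window [0,0] length 1 -- new best
  Position 1 ('d'): window [0,1] length 2 -- new best
  Position 2 ('c'): window [0,2] length 3 -- new best
  Position 3 ('d'): repeat (last at 1), move window start to 2
  Position 3 ('d'): window [2,3] length 2
  Position 4 ('d'): repeat (last at 3), move window start to 4
  Position 4 ('d'): window [4,4] length 1
  Position 5 ('c'): window [4,5] length 2
  Position 6 ('g'): window [4,6] length 3
  Position 7 ('h'): window [4,7] length 4 -- new best
  Position 8 ('c'): repeat (last at 5), move window start to 6
  Position 8 ('c'): window [6,8] length 3
  Position 9 ('a'): window [6,9] length 4
  Position 10 ('h'): repeat (last at 7), move window start to 8
  Position 10 ('h'): window [8,10] length 3
  Position 11 ('a'): repeat (last at 9), move window start to 10
  Position 11 ('a'): window [10,11] length 2
Longest substring with no repeats: "dcgh" with length 4

4


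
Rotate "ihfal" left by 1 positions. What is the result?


Input: "ihfal", rotate left by 1
First 1 characters: "i"
Remaining characters: "hfal"
Concatenate remaining + first: "hfal" + "i" = "hfali"

hfali


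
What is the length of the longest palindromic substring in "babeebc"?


Input: "babeebc"
Checking substrings for palindromes:
  [2:6] "beeb" (len 4) => palindrome
  [0:3] "bab" (len 3) => palindrome
  [3:5] "ee" (len 2) => palindrome
Longest palindromic substring: "beeb" with length 4

4


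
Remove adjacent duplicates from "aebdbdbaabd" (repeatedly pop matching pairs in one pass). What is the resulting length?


Input: aebdbdbaabd
Stack-based adjacent duplicate removal:
  Read 'a': push. Stack: a
  Read 'e': push. Stack: ae
  Read 'b': push. Stack: aeb
  Read 'd': push. Stack: aebd
  Read 'b': push. Stack: aebdb
  Read 'd': push. Stack: aebdbd
  Read 'b': push. Stack: aebdbdb
  Read 'a': push. Stack: aebdbdba
  Read 'a': matches stack top 'a' => pop. Stack: aebdbdb
  Read 'b': matches stack top 'b' => pop. Stack: aebdbd
  Read 'd': matches stack top 'd' => pop. Stack: aebdb
Final stack: "aebdb" (length 5)

5


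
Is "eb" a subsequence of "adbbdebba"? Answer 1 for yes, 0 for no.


Check if "eb" is a subsequence of "adbbdebba"
Greedy scan:
  Position 0 ('a'): no match needed
  Position 1 ('d'): no match needed
  Position 2 ('b'): no match needed
  Position 3 ('b'): no match needed
  Position 4 ('d'): no match needed
  Position 5 ('e'): matches sub[0] = 'e'
  Position 6 ('b'): matches sub[1] = 'b'
  Position 7 ('b'): no match needed
  Position 8 ('a'): no match needed
All 2 characters matched => is a subsequence

1


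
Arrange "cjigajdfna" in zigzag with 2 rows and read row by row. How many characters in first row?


Zigzag "cjigajdfna" into 2 rows:
Placing characters:
  'c' => row 0
  'j' => row 1
  'i' => row 0
  'g' => row 1
  'a' => row 0
  'j' => row 1
  'd' => row 0
  'f' => row 1
  'n' => row 0
  'a' => row 1
Rows:
  Row 0: "ciadn"
  Row 1: "jgjfa"
First row length: 5

5


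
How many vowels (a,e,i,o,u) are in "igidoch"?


Input: igidoch
Checking each character:
  'i' at position 0: vowel (running total: 1)
  'g' at position 1: consonant
  'i' at position 2: vowel (running total: 2)
  'd' at position 3: consonant
  'o' at position 4: vowel (running total: 3)
  'c' at position 5: consonant
  'h' at position 6: consonant
Total vowels: 3

3


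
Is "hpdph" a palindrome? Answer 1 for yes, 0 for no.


Input: hpdph
Reversed: hpdph
  Compare pos 0 ('h') with pos 4 ('h'): match
  Compare pos 1 ('p') with pos 3 ('p'): match
Result: palindrome

1


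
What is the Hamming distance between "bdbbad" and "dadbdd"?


Comparing "bdbbad" and "dadbdd" position by position:
  Position 0: 'b' vs 'd' => differ
  Position 1: 'd' vs 'a' => differ
  Position 2: 'b' vs 'd' => differ
  Position 3: 'b' vs 'b' => same
  Position 4: 'a' vs 'd' => differ
  Position 5: 'd' vs 'd' => same
Total differences (Hamming distance): 4

4


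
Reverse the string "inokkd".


Input: inokkd
Reading characters right to left:
  Position 5: 'd'
  Position 4: 'k'
  Position 3: 'k'
  Position 2: 'o'
  Position 1: 'n'
  Position 0: 'i'
Reversed: dkkoni

dkkoni


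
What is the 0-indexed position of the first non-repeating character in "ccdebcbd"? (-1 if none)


Input: ccdebcbd
Character frequencies:
  'b': 2
  'c': 3
  'd': 2
  'e': 1
Scanning left to right for freq == 1:
  Position 0 ('c'): freq=3, skip
  Position 1 ('c'): freq=3, skip
  Position 2 ('d'): freq=2, skip
  Position 3 ('e'): unique! => answer = 3

3


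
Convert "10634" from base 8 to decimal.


Input: "10634" in base 8
Positional expansion:
  Digit '1' (value 1) x 8^4 = 4096
  Digit '0' (value 0) x 8^3 = 0
  Digit '6' (value 6) x 8^2 = 384
  Digit '3' (value 3) x 8^1 = 24
  Digit '4' (value 4) x 8^0 = 4
Sum = 4508

4508


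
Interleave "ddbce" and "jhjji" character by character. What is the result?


Interleaving "ddbce" and "jhjji":
  Position 0: 'd' from first, 'j' from second => "dj"
  Position 1: 'd' from first, 'h' from second => "dh"
  Position 2: 'b' from first, 'j' from second => "bj"
  Position 3: 'c' from first, 'j' from second => "cj"
  Position 4: 'e' from first, 'i' from second => "ei"
Result: djdhbjcjei

djdhbjcjei


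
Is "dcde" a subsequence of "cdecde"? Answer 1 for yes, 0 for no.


Check if "dcde" is a subsequence of "cdecde"
Greedy scan:
  Position 0 ('c'): no match needed
  Position 1 ('d'): matches sub[0] = 'd'
  Position 2 ('e'): no match needed
  Position 3 ('c'): matches sub[1] = 'c'
  Position 4 ('d'): matches sub[2] = 'd'
  Position 5 ('e'): matches sub[3] = 'e'
All 4 characters matched => is a subsequence

1


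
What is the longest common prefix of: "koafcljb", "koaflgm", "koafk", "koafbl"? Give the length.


Words: koafcljb, koaflgm, koafk, koafbl
  Position 0: all 'k' => match
  Position 1: all 'o' => match
  Position 2: all 'a' => match
  Position 3: all 'f' => match
  Position 4: ('c', 'l', 'k', 'b') => mismatch, stop
LCP = "koaf" (length 4)

4


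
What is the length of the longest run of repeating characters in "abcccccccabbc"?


Input: "abcccccccabbc"
Scanning for longest run:
  Position 1 ('b'): new char, reset run to 1
  Position 2 ('c'): new char, reset run to 1
  Position 3 ('c'): continues run of 'c', length=2
  Position 4 ('c'): continues run of 'c', length=3
  Position 5 ('c'): continues run of 'c', length=4
  Position 6 ('c'): continues run of 'c', length=5
  Position 7 ('c'): continues run of 'c', length=6
  Position 8 ('c'): continues run of 'c', length=7
  Position 9 ('a'): new char, reset run to 1
  Position 10 ('b'): new char, reset run to 1
  Position 11 ('b'): continues run of 'b', length=2
  Position 12 ('c'): new char, reset run to 1
Longest run: 'c' with length 7

7


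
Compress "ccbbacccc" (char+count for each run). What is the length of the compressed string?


Input: ccbbacccc
Runs:
  'c' x 2 => "c2"
  'b' x 2 => "b2"
  'a' x 1 => "a1"
  'c' x 4 => "c4"
Compressed: "c2b2a1c4"
Compressed length: 8

8


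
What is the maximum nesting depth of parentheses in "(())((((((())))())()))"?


Input: "(())((((((())))())()))"
Tracking depth:
  Position 0 '(': depth becomes 1
  Position 1 '(': depth becomes 2
  Position 2 ')': depth becomes 1
  Position 3 ')': depth becomes 0
  Position 4 '(': depth becomes 1
  Position 5 '(': depth becomes 2
  Position 6 '(': depth becomes 3
  Position 7 '(': depth becomes 4
  Position 8 '(': depth becomes 5
  Position 9 '(': depth becomes 6
  Position 10 '(': depth becomes 7
  Position 11 ')': depth becomes 6
  Position 12 ')': depth becomes 5
  Position 13 ')': depth becomes 4
  Position 14 ')': depth becomes 3
  Position 15 '(': depth becomes 4
  Position 16 ')': depth becomes 3
  Position 17 ')': depth becomes 2
  Position 18 '(': depth becomes 3
  Position 19 ')': depth becomes 2
  Position 20 ')': depth becomes 1
  Position 21 ')': depth becomes 0
Maximum depth reached: 7

7
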